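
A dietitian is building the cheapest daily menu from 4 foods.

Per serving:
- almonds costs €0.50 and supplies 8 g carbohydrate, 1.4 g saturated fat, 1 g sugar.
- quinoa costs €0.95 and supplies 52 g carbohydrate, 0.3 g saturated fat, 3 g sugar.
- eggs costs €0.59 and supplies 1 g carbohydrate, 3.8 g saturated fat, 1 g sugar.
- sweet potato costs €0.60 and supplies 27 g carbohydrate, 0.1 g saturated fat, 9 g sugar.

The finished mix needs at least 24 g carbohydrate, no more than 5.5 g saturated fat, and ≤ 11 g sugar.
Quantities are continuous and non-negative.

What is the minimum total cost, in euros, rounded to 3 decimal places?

€0.438

Set it up as a linear program. Let x1 = servings of almonds, x2 = servings of quinoa, x3 = servings of eggs, x4 = servings of sweet potato.
min 0.5x1 + 0.95x2 + 0.59x3 + 0.6x4 with:
  8x1 + 52x2 + 1x3 + 27x4 ≥ 24   (carbohydrate)
  1.4x1 + 0.3x2 + 3.8x3 + 0.1x4 ≤ 5.5   (saturated fat)
  1x1 + 3x2 + 1x3 + 9x4 ≤ 11   (sugar)
  x1, x2, x3, x4 ≥ 0.
The minimum-cost mix takes nothing from almonds, eggs, sweet potato — only quinoa. Binding constraint: carbohydrate.
That vertex is x2 = 0.4615.
Hence cost = 0.95·0.4615 = €0.43843.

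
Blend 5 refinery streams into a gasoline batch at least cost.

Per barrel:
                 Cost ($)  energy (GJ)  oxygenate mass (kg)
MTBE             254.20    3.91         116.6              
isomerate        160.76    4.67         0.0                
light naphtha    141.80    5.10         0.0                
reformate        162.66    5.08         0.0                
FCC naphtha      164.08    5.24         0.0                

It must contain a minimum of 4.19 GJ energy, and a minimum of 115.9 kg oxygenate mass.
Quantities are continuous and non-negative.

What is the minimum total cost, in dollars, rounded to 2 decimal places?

$261.11

This is a linear program. Let x1 = barrels of MTBE, x2 = barrels of isomerate, x3 = barrels of light naphtha, x4 = barrels of reformate, x5 = barrels of FCC naphtha.
Minimise 254.2x1 + 160.76x2 + 141.8x3 + 162.66x4 + 164.08x5 with:
  3.91x1 + 4.67x2 + 5.1x3 + 5.08x4 + 5.24x5 ≥ 4.19   (energy)
  116.6x1 ≥ 115.9   (oxygenate mass)
  x1, x2, x3, x4, x5 ≥ 0.
The cheapest feasible vertex uses only MTBE, light naphtha; isomerate, reformate, FCC naphtha are not used. Binding constraints: energy and oxygenate mass.
Solving gives x1 = 0.994, x3 = 0.0595.
Objective = 254.2·0.994 + 141.8·0.0595 = 261.1119.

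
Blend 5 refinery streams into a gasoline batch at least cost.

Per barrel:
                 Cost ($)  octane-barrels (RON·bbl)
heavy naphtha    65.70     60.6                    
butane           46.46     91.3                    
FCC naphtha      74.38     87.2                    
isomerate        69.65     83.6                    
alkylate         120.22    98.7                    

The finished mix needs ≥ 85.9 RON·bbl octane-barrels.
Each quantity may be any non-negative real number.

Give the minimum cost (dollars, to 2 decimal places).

$43.71

Treat it as an LP. Let x1 = barrels of heavy naphtha, x2 = barrels of butane, x3 = barrels of FCC naphtha, x4 = barrels of isomerate, x5 = barrels of alkylate.
Minimize 65.7x1 + 46.46x2 + 74.38x3 + 69.65x4 + 120.22x5 subject to:
  60.6x1 + 91.3x2 + 87.2x3 + 83.6x4 + 98.7x5 ≥ 85.9   (octane-barrels)
  x1, x2, x3, x4, x5 ≥ 0.
The cheapest feasible vertex uses only butane; heavy naphtha, FCC naphtha, isomerate, alkylate are not used. The octane-barrels requirement is met with equality.
That vertex is x2 = 0.9409.
Cost = 46.46·0.9409 = 43.7142.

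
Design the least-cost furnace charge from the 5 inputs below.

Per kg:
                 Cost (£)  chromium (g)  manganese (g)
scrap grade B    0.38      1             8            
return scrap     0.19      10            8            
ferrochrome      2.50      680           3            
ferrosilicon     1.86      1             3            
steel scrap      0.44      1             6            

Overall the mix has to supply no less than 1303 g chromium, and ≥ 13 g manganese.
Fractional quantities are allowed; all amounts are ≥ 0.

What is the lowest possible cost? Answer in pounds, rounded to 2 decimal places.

£4.93

This is a linear program. Let x1 = kg of scrap grade B, x2 = kg of return scrap, x3 = kg of ferrochrome, x4 = kg of ferrosilicon, x5 = kg of steel scrap.
min 0.38x1 + 0.19x2 + 2.5x3 + 1.86x4 + 0.44x5 s.t.:
  1x1 + 10x2 + 680x3 + 1x4 + 1x5 ≥ 1303   (chromium)
  8x1 + 8x2 + 3x3 + 3x4 + 6x5 ≥ 13   (manganese)
  x1, x2, x3, x4, x5 ≥ 0.
At the optimum only return scrap, ferrochrome are positive (scrap grade B, ferrosilicon, steel scrap = 0). The chromium and manganese requirements are met with equality.
That vertex is x2 = 0.9115, x3 = 1.903.
Cost = 0.19·0.9115 + 2.5·1.903 = 4.9307.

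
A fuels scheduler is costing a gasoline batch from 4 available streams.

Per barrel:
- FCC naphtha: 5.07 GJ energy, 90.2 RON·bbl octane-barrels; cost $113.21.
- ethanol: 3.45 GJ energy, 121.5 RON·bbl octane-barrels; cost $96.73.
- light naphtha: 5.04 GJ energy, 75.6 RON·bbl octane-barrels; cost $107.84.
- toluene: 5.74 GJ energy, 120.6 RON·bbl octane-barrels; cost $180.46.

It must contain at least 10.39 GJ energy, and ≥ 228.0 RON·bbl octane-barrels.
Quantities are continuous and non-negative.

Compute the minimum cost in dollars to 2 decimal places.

Let x1 = barrels of FCC naphtha, x2 = barrels of ethanol, x3 = barrels of light naphtha, x4 = barrels of toluene.
Minimise 113.21x1 + 96.73x2 + 107.84x3 + 180.46x4 s.t.:
  5.07x1 + 3.45x2 + 5.04x3 + 5.74x4 ≥ 10.39   (energy)
  90.2x1 + 121.5x2 + 75.6x3 + 120.6x4 ≥ 228   (octane-barrels)
  x1, x2, x3, x4 ≥ 0.
The optimal basis is {ethanol, light naphtha}; FCC naphtha, toluene drop out. There the energy and octane-barrels constraints are tight.
Solving gives x2 = 1.0344, x3 = 1.3534.
Total cost: 96.73·1.0344 + 107.84·1.3534 = 246.0082.

$246.01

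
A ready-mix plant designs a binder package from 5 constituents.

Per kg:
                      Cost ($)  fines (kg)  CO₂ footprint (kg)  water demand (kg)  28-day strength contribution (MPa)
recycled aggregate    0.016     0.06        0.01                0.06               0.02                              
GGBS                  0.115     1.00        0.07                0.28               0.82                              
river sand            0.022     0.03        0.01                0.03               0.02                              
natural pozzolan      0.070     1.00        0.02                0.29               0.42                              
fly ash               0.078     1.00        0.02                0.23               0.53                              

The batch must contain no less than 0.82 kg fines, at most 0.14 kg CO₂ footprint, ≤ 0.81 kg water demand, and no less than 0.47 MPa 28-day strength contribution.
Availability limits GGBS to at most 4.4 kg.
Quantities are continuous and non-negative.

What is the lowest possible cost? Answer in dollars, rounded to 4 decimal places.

Let x1 = kg of recycled aggregate, x2 = kg of GGBS, x3 = kg of river sand, x4 = kg of natural pozzolan, x5 = kg of fly ash.
Minimise 0.016x1 + 0.115x2 + 0.022x3 + 0.07x4 + 0.078x5 s.t.:
  0.06x1 + 1x2 + 0.03x3 + 1x4 + 1x5 ≥ 0.82   (fines)
  0.01x1 + 0.07x2 + 0.01x3 + 0.02x4 + 0.02x5 ≤ 0.14   (CO₂ footprint)
  0.06x1 + 0.28x2 + 0.03x3 + 0.29x4 + 0.23x5 ≤ 0.81   (water demand)
  0.02x1 + 0.82x2 + 0.02x3 + 0.42x4 + 0.53x5 ≥ 0.47   (28-day strength contribution)
  x2 ≤ 4.4
  x1, x2, x3, x4, x5 ≥ 0.
The minimum-cost mix takes nothing from recycled aggregate, river sand, natural pozzolan — only GGBS, fly ash. There the fines and 28-day strength contribution constraints are tight.
That vertex is x2 = 0.1221, x5 = 0.6979.
Hence cost = 0.115·0.1221 + 0.078·0.6979 = $0.068478.

$0.0685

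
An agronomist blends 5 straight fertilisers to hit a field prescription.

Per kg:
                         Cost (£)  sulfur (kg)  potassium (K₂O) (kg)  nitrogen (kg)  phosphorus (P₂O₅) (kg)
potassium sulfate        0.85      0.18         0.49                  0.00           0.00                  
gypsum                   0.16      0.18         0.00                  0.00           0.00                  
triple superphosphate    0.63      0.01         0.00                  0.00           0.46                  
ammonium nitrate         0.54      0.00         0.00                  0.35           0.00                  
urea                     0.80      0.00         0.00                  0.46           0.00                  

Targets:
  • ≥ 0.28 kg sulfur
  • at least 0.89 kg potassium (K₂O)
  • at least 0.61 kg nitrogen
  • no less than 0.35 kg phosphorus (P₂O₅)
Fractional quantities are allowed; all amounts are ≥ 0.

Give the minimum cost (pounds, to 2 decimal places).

£2.96

Treat it as an LP. Let x1 = kg of potassium sulfate, x2 = kg of gypsum, x3 = kg of triple superphosphate, x4 = kg of ammonium nitrate, x5 = kg of urea.
min 0.85x1 + 0.16x2 + 0.63x3 + 0.54x4 + 0.8x5 subject to:
  0.18x1 + 0.18x2 + 0.01x3 ≥ 0.28   (sulfur)
  0.49x1 ≥ 0.89   (potassium (K₂O))
  0.35x4 + 0.46x5 ≥ 0.61   (nitrogen)
  0.46x3 ≥ 0.35   (phosphorus (P₂O₅))
  x1, x2, x3, x4, x5 ≥ 0.
The cheapest feasible vertex uses only potassium sulfate, triple superphosphate, ammonium nitrate; gypsum, urea are not used. Binding constraints: potassium (K₂O), nitrogen, phosphorus (P₂O₅).
Solving gives x1 = 1.816, x3 = 0.7609, x4 = 1.743.
Cost = 0.85·1.816 + 0.63·0.7609 + 0.54·1.743 = 2.9642.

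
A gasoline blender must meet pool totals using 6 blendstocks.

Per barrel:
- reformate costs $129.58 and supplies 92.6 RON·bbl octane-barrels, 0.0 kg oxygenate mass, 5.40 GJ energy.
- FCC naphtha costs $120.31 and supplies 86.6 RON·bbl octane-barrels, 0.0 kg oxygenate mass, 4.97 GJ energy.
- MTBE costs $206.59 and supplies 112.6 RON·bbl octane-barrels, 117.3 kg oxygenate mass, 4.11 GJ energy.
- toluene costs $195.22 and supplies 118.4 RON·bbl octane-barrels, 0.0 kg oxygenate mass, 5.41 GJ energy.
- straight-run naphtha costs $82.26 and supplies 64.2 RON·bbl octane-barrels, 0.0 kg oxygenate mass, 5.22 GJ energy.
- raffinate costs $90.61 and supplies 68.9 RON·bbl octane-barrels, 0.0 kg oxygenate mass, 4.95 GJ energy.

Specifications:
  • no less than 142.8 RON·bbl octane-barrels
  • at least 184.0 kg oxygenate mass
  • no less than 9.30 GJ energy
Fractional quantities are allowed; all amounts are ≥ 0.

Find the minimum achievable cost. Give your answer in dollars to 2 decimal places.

$369.02

Set it up as a linear program. Let x1 = barrels of reformate, x2 = barrels of FCC naphtha, x3 = barrels of MTBE, x4 = barrels of toluene, x5 = barrels of straight-run naphtha, x6 = barrels of raffinate.
Minimise 129.58x1 + 120.31x2 + 206.59x3 + 195.22x4 + 82.26x5 + 90.61x6 with:
  92.6x1 + 86.6x2 + 112.6x3 + 118.4x4 + 64.2x5 + 68.9x6 ≥ 142.8   (octane-barrels)
  117.3x3 ≥ 184   (oxygenate mass)
  5.4x1 + 4.97x2 + 4.11x3 + 5.41x4 + 5.22x5 + 4.95x6 ≥ 9.3   (energy)
  x1, x2, x3, x4, x5, x6 ≥ 0.
The cheapest feasible vertex uses only MTBE, straight-run naphtha; reformate, FCC naphtha, toluene, raffinate are not used. The oxygenate mass and energy requirements are met with equality.
That vertex is x3 = 1.5686, x5 = 0.54654.
Objective = 206.59·1.5686 + 82.26·0.54654 = 369.0155.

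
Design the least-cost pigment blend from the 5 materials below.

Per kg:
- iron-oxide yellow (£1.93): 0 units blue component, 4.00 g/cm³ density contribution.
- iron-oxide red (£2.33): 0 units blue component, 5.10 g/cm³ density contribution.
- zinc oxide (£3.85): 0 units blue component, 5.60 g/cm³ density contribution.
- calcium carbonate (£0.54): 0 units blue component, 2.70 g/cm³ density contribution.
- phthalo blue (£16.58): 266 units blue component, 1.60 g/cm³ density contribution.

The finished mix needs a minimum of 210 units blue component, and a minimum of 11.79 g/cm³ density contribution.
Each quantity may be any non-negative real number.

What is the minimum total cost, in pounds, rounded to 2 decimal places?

£15.19

Set it up as a linear program. Let x1 = kg of iron-oxide yellow, x2 = kg of iron-oxide red, x3 = kg of zinc oxide, x4 = kg of calcium carbonate, x5 = kg of phthalo blue.
Minimize 1.93x1 + 2.33x2 + 3.85x3 + 0.54x4 + 16.58x5 s.t.:
  266x5 ≥ 210   (blue component)
  4x1 + 5.1x2 + 5.6x3 + 2.7x4 + 1.6x5 ≥ 11.79   (density contribution)
  x1, x2, x3, x4, x5 ≥ 0.
The optimal basis is {calcium carbonate, phthalo blue}; iron-oxide yellow, iron-oxide red, zinc oxide drop out. There the blue component and density contribution constraints are tight.
That vertex is x4 = 3.8988, x5 = 0.78947.
Objective = 0.54·3.8988 + 16.58·0.78947 = 15.1948.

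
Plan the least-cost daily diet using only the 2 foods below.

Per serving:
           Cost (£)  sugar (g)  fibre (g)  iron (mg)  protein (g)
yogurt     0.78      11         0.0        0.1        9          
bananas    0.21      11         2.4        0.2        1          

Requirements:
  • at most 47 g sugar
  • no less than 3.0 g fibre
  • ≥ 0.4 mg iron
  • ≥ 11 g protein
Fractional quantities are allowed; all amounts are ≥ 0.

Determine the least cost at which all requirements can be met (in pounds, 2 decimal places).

Set it up as a linear program. Let x1 = servings of yogurt, x2 = servings of bananas.
Minimize 0.78x1 + 0.21x2 s.t.:
  11x1 + 11x2 ≤ 47   (sugar)
  2.4x2 ≥ 3   (fibre)
  0.1x1 + 0.2x2 ≥ 0.4   (iron)
  9x1 + 1x2 ≥ 11   (protein)
  x1, x2 ≥ 0.
Both inputs are positive at the optimum. Binding constraints: iron and protein.
Optimal quantities: yogurt = 1.059 servings, bananas = 1.471 servings.
Objective = 0.78·1.059 + 0.21·1.471 = 1.1349.

£1.13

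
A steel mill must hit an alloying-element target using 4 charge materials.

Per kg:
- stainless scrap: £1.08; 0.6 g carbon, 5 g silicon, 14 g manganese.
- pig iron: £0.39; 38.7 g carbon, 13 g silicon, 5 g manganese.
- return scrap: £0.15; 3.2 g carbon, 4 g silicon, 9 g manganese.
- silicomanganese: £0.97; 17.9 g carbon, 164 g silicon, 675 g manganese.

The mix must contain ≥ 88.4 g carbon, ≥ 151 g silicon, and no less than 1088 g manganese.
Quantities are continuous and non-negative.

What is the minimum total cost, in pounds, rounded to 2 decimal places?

Let x1 = kg of stainless scrap, x2 = kg of pig iron, x3 = kg of return scrap, x4 = kg of silicomanganese.
min 1.08x1 + 0.39x2 + 0.15x3 + 0.97x4 s.t.:
  0.6x1 + 38.7x2 + 3.2x3 + 17.9x4 ≥ 88.4   (carbon)
  5x1 + 13x2 + 4x3 + 164x4 ≥ 151   (silicon)
  14x1 + 5x2 + 9x3 + 675x4 ≥ 1088   (manganese)
  x1, x2, x3, x4 ≥ 0.
The cheapest feasible vertex uses only pig iron, silicomanganese; stainless scrap, return scrap are not used. The carbon and manganese requirements are met with equality.
That vertex is x2 = 1.544, x4 = 1.6.
Hence cost = 0.39·1.544 + 0.97·1.6 = £2.1542.

£2.15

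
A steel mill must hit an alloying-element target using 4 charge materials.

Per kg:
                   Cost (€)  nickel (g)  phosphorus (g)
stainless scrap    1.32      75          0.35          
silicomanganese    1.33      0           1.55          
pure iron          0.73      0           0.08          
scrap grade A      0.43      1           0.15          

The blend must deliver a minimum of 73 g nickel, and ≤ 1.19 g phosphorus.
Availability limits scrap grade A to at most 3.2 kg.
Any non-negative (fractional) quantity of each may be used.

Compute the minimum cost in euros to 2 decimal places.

€1.28

This is a linear program. Let x1 = kg of stainless scrap, x2 = kg of silicomanganese, x3 = kg of pure iron, x4 = kg of scrap grade A.
Minimize 1.32x1 + 1.33x2 + 0.73x3 + 0.43x4 subject to:
  75x1 + 1x4 ≥ 73   (nickel)
  0.35x1 + 1.55x2 + 0.08x3 + 0.15x4 ≤ 1.19   (phosphorus)
  x4 ≤ 3.2
  x1, x2, x3, x4 ≥ 0.
The optimal basis is {stainless scrap}; silicomanganese, pure iron, scrap grade A drop out. Binding constraint: nickel.
Solving gives x1 = 0.9733.
Hence cost = 1.32·0.9733 = €1.2848.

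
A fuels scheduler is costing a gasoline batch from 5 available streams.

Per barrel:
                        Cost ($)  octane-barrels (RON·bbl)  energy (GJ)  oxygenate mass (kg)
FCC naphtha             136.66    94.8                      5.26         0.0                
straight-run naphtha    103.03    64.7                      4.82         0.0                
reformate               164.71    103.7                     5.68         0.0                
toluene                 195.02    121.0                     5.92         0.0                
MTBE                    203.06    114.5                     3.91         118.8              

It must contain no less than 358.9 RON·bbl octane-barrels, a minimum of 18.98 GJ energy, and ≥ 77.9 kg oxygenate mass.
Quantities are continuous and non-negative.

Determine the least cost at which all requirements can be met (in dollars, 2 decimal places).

$547.60

Treat it as an LP. Let x1 = barrels of FCC naphtha, x2 = barrels of straight-run naphtha, x3 = barrels of reformate, x4 = barrels of toluene, x5 = barrels of MTBE.
Minimise 136.66x1 + 103.03x2 + 164.71x3 + 195.02x4 + 203.06x5 s.t.:
  94.8x1 + 64.7x2 + 103.7x3 + 121x4 + 114.5x5 ≥ 358.9   (octane-barrels)
  5.26x1 + 4.82x2 + 5.68x3 + 5.92x4 + 3.91x5 ≥ 18.98   (energy)
  118.8x5 ≥ 77.9   (oxygenate mass)
  x1, x2, x3, x4, x5 ≥ 0.
The minimum-cost mix takes nothing from reformate, toluene — only FCC naphtha, straight-run naphtha, MTBE. There the octane-barrels, energy, oxygenate mass constraints are tight.
So FCC naphtha = 2.6231 barrels, straight-run naphtha = 0.5433 barrels, MTBE = 0.65572 barrels.
Cost = 136.66·2.6231 + 103.03·0.5433 + 203.06·0.65572 = 547.5995.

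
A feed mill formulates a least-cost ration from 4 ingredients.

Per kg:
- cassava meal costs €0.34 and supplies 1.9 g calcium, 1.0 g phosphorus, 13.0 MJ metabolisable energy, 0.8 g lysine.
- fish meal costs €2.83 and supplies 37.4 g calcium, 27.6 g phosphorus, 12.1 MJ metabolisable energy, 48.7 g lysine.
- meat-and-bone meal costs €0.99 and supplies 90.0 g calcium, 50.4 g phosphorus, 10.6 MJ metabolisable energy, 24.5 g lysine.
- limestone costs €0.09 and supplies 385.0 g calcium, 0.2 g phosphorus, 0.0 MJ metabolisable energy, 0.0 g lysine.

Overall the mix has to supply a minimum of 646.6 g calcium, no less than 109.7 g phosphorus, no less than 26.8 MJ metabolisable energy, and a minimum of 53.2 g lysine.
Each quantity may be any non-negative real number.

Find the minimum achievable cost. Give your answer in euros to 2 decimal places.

Let x1 = kg of cassava meal, x2 = kg of fish meal, x3 = kg of meat-and-bone meal, x4 = kg of limestone.
Minimize 0.34x1 + 2.83x2 + 0.99x3 + 0.09x4 with:
  1.9x1 + 37.4x2 + 90x3 + 385x4 ≥ 646.6   (calcium)
  1x1 + 27.6x2 + 50.4x3 + 0.2x4 ≥ 109.7   (phosphorus)
  13x1 + 12.1x2 + 10.6x3 ≥ 26.8   (metabolisable energy)
  0.8x1 + 48.7x2 + 24.5x3 ≥ 53.2   (lysine)
  x1, x2, x3, x4 ≥ 0.
The minimum-cost mix takes nothing from fish meal — only cassava meal, meat-and-bone meal, limestone. The calcium, phosphorus, metabolisable energy requirements are met with equality.
Optimal quantities: cassava meal = 0.2954 kg, meat-and-bone meal = 2.166 kg, limestone = 1.172 kg.
Hence cost = 0.34·0.2954 + 0.99·2.166 + 0.09·1.172 = €2.3503.

€2.35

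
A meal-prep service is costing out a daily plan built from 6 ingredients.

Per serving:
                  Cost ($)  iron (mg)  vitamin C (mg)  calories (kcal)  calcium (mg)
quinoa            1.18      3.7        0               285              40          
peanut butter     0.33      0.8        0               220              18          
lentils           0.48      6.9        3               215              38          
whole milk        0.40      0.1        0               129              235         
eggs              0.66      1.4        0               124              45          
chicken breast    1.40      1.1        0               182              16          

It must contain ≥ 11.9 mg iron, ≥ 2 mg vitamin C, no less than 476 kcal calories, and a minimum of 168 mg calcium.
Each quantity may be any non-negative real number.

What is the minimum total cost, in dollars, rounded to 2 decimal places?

$1.07

Let x1 = servings of quinoa, x2 = servings of peanut butter, x3 = servings of lentils, x4 = servings of whole milk, x5 = servings of eggs, x6 = servings of chicken breast.
Minimize 1.18x1 + 0.33x2 + 0.48x3 + 0.4x4 + 0.66x5 + 1.4x6 subject to:
  3.7x1 + 0.8x2 + 6.9x3 + 0.1x4 + 1.4x5 + 1.1x6 ≥ 11.9   (iron)
  3x3 ≥ 2   (vitamin C)
  285x1 + 220x2 + 215x3 + 129x4 + 124x5 + 182x6 ≥ 476   (calories)
  40x1 + 18x2 + 38x3 + 235x4 + 45x5 + 16x6 ≥ 168   (calcium)
  x1, x2, x3, x4, x5, x6 ≥ 0.
The optimal basis is {peanut butter, lentils, whole milk}; quinoa, eggs, chicken breast drop out. Binding constraints: iron, calories, calcium.
That vertex is x2 = 0.2673, x3 = 1.688, x4 = 0.4215.
Objective = 0.33·0.2673 + 0.48·1.688 + 0.4·0.4215 = 1.0670.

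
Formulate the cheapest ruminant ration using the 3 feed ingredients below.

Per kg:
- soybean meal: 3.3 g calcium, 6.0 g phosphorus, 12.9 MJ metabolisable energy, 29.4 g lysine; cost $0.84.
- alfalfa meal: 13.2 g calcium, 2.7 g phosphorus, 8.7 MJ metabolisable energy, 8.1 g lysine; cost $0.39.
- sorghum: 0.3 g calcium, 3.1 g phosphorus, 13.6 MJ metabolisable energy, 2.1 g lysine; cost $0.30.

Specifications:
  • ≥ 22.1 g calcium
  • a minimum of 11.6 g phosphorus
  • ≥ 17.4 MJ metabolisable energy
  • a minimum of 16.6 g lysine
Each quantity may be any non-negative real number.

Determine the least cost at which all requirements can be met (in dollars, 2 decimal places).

Let x1 = kg of soybean meal, x2 = kg of alfalfa meal, x3 = kg of sorghum.
min 0.84x1 + 0.39x2 + 0.3x3 subject to:
  3.3x1 + 13.2x2 + 0.3x3 ≥ 22.1   (calcium)
  6x1 + 2.7x2 + 3.1x3 ≥ 11.6   (phosphorus)
  12.9x1 + 8.7x2 + 13.6x3 ≥ 17.4   (metabolisable energy)
  29.4x1 + 8.1x2 + 2.1x3 ≥ 16.6   (lysine)
  x1, x2, x3 ≥ 0.
The cheapest feasible vertex uses only alfalfa meal, sorghum; soybean meal is not used. Binding constraints: calcium and phosphorus.
Solving gives x2 = 1.621, x3 = 2.33.
Objective = 0.39·1.621 + 0.3·2.33 = 1.3312.

$1.33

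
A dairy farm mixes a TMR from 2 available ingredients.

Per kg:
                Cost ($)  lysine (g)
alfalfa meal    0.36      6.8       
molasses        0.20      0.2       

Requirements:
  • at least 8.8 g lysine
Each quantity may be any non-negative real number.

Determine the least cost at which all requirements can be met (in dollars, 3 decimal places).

$0.466

Set it up as a linear program. Let x1 = kg of alfalfa meal, x2 = kg of molasses.
min 0.36x1 + 0.2x2 subject to:
  6.8x1 + 0.2x2 ≥ 8.8   (lysine)
  x1, x2 ≥ 0.
At the optimum only alfalfa meal is positive (molasses = 0). Binding constraint: lysine.
That vertex is x1 = 1.294.
Total cost: 0.36·1.294 = 0.46584.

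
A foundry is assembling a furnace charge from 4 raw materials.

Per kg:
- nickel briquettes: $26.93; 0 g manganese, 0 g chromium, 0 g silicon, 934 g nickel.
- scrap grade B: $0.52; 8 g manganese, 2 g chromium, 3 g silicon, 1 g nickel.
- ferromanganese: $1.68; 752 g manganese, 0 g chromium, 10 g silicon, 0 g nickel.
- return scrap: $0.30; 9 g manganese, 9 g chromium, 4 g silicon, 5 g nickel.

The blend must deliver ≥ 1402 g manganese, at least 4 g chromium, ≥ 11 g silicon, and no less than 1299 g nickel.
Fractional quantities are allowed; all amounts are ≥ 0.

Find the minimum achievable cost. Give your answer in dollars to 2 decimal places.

$40.65

Let x1 = kg of nickel briquettes, x2 = kg of scrap grade B, x3 = kg of ferromanganese, x4 = kg of return scrap.
Minimize 26.93x1 + 0.52x2 + 1.68x3 + 0.3x4 with:
  8x2 + 752x3 + 9x4 ≥ 1402   (manganese)
  2x2 + 9x4 ≥ 4   (chromium)
  3x2 + 10x3 + 4x4 ≥ 11   (silicon)
  934x1 + 1x2 + 5x4 ≥ 1299   (nickel)
  x1, x2, x3, x4 ≥ 0.
The minimum-cost mix takes nothing from scrap grade B — only nickel briquettes, ferromanganese, return scrap. There the manganese, chromium, nickel constraints are tight.
Optimal quantities: nickel briquettes = 1.3884 kg, ferromanganese = 1.859 kg, return scrap = 0.44444 kg.
Hence cost = 26.93·1.3884 + 1.68·1.859 + 0.3·0.44444 = $40.6461.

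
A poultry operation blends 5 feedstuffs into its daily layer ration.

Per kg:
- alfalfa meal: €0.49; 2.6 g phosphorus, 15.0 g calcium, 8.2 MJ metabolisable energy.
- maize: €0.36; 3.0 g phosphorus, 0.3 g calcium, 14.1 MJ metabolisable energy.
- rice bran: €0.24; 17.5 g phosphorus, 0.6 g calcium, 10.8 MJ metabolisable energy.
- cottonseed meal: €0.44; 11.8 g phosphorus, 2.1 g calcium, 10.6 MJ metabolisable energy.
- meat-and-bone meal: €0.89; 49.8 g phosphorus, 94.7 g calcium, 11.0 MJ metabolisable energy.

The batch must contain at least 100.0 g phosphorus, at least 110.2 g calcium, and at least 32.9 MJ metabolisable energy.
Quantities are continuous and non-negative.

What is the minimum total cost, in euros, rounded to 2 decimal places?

This is a linear program. Let x1 = kg of alfalfa meal, x2 = kg of maize, x3 = kg of rice bran, x4 = kg of cottonseed meal, x5 = kg of meat-and-bone meal.
Minimise 0.49x1 + 0.36x2 + 0.24x3 + 0.44x4 + 0.89x5 with:
  2.6x1 + 3x2 + 17.5x3 + 11.8x4 + 49.8x5 ≥ 100   (phosphorus)
  15x1 + 0.3x2 + 0.6x3 + 2.1x4 + 94.7x5 ≥ 110.2   (calcium)
  8.2x1 + 14.1x2 + 10.8x3 + 10.6x4 + 11x5 ≥ 32.9   (metabolisable energy)
  x1, x2, x3, x4, x5 ≥ 0.
The cheapest feasible vertex uses only rice bran, meat-and-bone meal; alfalfa meal, maize, cottonseed meal are not used. Binding constraints: phosphorus and calcium.
That vertex is x3 = 2.447, x5 = 1.148.
Total cost: 0.24·2.447 + 0.89·1.148 = 1.6090.

€1.61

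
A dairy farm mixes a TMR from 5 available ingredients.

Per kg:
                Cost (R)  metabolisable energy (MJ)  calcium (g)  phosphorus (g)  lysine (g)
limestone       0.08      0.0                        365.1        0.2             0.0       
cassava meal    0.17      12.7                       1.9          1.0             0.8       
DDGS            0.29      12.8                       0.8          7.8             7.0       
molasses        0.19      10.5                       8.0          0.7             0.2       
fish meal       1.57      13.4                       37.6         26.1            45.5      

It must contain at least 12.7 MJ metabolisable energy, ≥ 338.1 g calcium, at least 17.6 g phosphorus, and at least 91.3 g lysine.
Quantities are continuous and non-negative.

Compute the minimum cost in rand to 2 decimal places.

This is a linear program. Let x1 = kg of limestone, x2 = kg of cassava meal, x3 = kg of DDGS, x4 = kg of molasses, x5 = kg of fish meal.
Minimize 0.08x1 + 0.17x2 + 0.29x3 + 0.19x4 + 1.57x5 with:
  12.7x2 + 12.8x3 + 10.5x4 + 13.4x5 ≥ 12.7   (metabolisable energy)
  365.1x1 + 1.9x2 + 0.8x3 + 8x4 + 37.6x5 ≥ 338.1   (calcium)
  0.2x1 + 1x2 + 7.8x3 + 0.7x4 + 26.1x5 ≥ 17.6   (phosphorus)
  0.8x2 + 7x3 + 0.2x4 + 45.5x5 ≥ 91.3   (lysine)
  x1, x2, x3, x4, x5 ≥ 0.
The optimal basis is {limestone, fish meal}; cassava meal, DDGS, molasses drop out. There the calcium and lysine constraints are tight.
Optimal quantities: limestone = 0.7194 kg, fish meal = 2.007 kg.
Cost = 0.08·0.7194 + 1.57·2.007 = 3.2085.

R3.21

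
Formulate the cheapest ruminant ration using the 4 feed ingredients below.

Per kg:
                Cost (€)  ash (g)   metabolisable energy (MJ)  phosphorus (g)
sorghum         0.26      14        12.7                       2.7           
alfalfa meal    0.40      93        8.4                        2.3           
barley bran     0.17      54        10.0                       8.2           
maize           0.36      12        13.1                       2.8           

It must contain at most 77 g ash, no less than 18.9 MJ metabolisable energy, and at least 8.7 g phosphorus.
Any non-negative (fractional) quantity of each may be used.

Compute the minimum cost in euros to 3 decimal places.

€0.342

This is a linear program. Let x1 = kg of sorghum, x2 = kg of alfalfa meal, x3 = kg of barley bran, x4 = kg of maize.
Minimize 0.26x1 + 0.4x2 + 0.17x3 + 0.36x4 subject to:
  14x1 + 93x2 + 54x3 + 12x4 ≤ 77   (ash)
  12.7x1 + 8.4x2 + 10x3 + 13.1x4 ≥ 18.9   (metabolisable energy)
  2.7x1 + 2.3x2 + 8.2x3 + 2.8x4 ≥ 8.7   (phosphorus)
  x1, x2, x3, x4 ≥ 0.
The cheapest feasible vertex uses only sorghum, barley bran; alfalfa meal, maize are not used. Binding constraints: ash and metabolisable energy.
Optimal quantities: sorghum = 0.4591 kg, barley bran = 1.307 kg.
Cost = 0.26·0.4591 + 0.17·1.307 = 0.34156.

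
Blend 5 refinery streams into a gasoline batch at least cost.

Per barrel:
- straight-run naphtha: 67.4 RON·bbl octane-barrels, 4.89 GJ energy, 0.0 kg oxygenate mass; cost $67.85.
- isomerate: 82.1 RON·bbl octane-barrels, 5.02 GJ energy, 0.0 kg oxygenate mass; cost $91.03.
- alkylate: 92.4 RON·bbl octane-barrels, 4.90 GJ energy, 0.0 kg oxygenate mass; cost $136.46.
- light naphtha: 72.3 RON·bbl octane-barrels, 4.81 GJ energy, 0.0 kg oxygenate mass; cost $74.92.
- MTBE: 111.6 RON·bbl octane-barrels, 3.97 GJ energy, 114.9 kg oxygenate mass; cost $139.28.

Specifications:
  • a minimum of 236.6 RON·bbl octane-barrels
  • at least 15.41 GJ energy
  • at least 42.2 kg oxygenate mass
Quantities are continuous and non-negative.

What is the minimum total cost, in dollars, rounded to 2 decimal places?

Let x1 = barrels of straight-run naphtha, x2 = barrels of isomerate, x3 = barrels of alkylate, x4 = barrels of light naphtha, x5 = barrels of MTBE.
min 67.85x1 + 91.03x2 + 136.46x3 + 74.92x4 + 139.28x5 subject to:
  67.4x1 + 82.1x2 + 92.4x3 + 72.3x4 + 111.6x5 ≥ 236.6   (octane-barrels)
  4.89x1 + 5.02x2 + 4.9x3 + 4.81x4 + 3.97x5 ≥ 15.41   (energy)
  114.9x5 ≥ 42.2   (oxygenate mass)
  x1, x2, x3, x4, x5 ≥ 0.
At the optimum only straight-run naphtha, MTBE are positive (isomerate, alkylate, light naphtha = 0). There the octane-barrels and oxygenate mass constraints are tight.
So straight-run naphtha = 2.90226 barrels, MTBE = 0.367276 barrels.
Objective = 67.85·2.90226 + 139.28·0.367276 = 248.0725.

$248.07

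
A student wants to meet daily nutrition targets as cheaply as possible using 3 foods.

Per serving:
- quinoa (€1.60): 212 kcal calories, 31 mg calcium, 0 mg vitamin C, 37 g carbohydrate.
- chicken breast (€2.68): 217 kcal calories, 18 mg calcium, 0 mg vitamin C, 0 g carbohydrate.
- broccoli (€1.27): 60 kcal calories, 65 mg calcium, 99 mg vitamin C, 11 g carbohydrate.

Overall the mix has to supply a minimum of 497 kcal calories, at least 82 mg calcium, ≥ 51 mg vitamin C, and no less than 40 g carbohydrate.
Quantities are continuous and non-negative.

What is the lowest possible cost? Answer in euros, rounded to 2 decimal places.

€4.17

Let x1 = servings of quinoa, x2 = servings of chicken breast, x3 = servings of broccoli.
Minimize 1.6x1 + 2.68x2 + 1.27x3 with:
  212x1 + 217x2 + 60x3 ≥ 497   (calories)
  31x1 + 18x2 + 65x3 ≥ 82   (calcium)
  99x3 ≥ 51   (vitamin C)
  37x1 + 11x3 ≥ 40   (carbohydrate)
  x1, x2, x3 ≥ 0.
The optimal basis is {quinoa, broccoli}; chicken breast drops out. Binding constraints: calories and vitamin C.
Solving gives x1 = 2.199, x3 = 0.5152.
Objective = 1.6·2.199 + 1.27·0.5152 = 4.1727.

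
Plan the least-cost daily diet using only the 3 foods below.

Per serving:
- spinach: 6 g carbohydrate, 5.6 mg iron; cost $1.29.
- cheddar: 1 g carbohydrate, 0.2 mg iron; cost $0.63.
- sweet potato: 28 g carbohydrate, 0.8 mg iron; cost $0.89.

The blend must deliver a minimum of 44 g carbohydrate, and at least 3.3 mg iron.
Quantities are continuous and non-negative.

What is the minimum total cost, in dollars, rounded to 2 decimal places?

$1.81

Set it up as a linear program. Let x1 = servings of spinach, x2 = servings of cheddar, x3 = servings of sweet potato.
Minimise 1.29x1 + 0.63x2 + 0.89x3 s.t.:
  6x1 + 1x2 + 28x3 ≥ 44   (carbohydrate)
  5.6x1 + 0.2x2 + 0.8x3 ≥ 3.3   (iron)
  x1, x2, x3 ≥ 0.
The cheapest feasible vertex uses only spinach, sweet potato; cheddar is not used. Binding constraints: carbohydrate and iron.
Optimal quantities: spinach = 0.3763 servings, sweet potato = 1.491 servings.
Total cost: 1.29·0.3763 + 0.89·1.491 = 1.8124.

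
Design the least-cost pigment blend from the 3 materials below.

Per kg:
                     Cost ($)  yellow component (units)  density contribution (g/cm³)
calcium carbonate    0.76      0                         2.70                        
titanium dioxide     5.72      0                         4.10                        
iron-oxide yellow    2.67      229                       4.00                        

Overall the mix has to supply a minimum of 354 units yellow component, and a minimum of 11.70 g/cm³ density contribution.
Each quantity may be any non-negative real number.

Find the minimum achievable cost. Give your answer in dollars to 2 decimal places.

Let x1 = kg of calcium carbonate, x2 = kg of titanium dioxide, x3 = kg of iron-oxide yellow.
Minimise 0.76x1 + 5.72x2 + 2.67x3 s.t.:
  229x3 ≥ 354   (yellow component)
  2.7x1 + 4.1x2 + 4x3 ≥ 11.7   (density contribution)
  x1, x2, x3 ≥ 0.
The cheapest feasible vertex uses only calcium carbonate, iron-oxide yellow; titanium dioxide is not used. Binding constraints: yellow component and density contribution.
Optimal quantities: calcium carbonate = 2.043 kg, iron-oxide yellow = 1.546 kg.
Hence cost = 0.76·2.043 + 2.67·1.546 = $5.6805.

$5.68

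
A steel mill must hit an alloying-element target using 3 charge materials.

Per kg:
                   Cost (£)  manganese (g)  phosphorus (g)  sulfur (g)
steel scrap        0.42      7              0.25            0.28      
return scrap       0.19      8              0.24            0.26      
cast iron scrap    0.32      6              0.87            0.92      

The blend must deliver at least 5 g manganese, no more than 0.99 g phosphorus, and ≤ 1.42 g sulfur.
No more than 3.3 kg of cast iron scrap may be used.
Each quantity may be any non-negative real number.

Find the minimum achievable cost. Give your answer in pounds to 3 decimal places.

£0.119

Treat it as an LP. Let x1 = kg of steel scrap, x2 = kg of return scrap, x3 = kg of cast iron scrap.
Minimize 0.42x1 + 0.19x2 + 0.32x3 s.t.:
  7x1 + 8x2 + 6x3 ≥ 5   (manganese)
  0.25x1 + 0.24x2 + 0.87x3 ≤ 0.99   (phosphorus)
  0.28x1 + 0.26x2 + 0.92x3 ≤ 1.42   (sulfur)
  x3 ≤ 3.3
  x1, x2, x3 ≥ 0.
At the optimum only return scrap is positive (steel scrap, cast iron scrap = 0). Binding constraint: manganese.
Solving gives x2 = 0.625.
Total cost: 0.19·0.625 = 0.11875.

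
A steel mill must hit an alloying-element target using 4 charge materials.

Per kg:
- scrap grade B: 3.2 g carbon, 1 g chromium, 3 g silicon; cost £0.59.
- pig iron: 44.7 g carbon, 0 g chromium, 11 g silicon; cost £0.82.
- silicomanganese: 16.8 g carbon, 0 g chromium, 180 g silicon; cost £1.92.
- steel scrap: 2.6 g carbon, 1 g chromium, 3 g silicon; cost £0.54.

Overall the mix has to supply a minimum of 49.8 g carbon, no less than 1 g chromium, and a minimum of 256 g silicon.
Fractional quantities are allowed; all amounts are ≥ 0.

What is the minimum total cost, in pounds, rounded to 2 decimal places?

£3.62

Let x1 = kg of scrap grade B, x2 = kg of pig iron, x3 = kg of silicomanganese, x4 = kg of steel scrap.
Minimize 0.59x1 + 0.82x2 + 1.92x3 + 0.54x4 s.t.:
  3.2x1 + 44.7x2 + 16.8x3 + 2.6x4 ≥ 49.8   (carbon)
  1x1 + 1x4 ≥ 1   (chromium)
  3x1 + 11x2 + 180x3 + 3x4 ≥ 256   (silicon)
  x1, x2, x3, x4 ≥ 0.
The minimum-cost mix takes nothing from scrap grade B — only pig iron, silicomanganese, steel scrap. Binding constraints: carbon, chromium, silicon.
Optimal quantities: pig iron = 0.5401 kg, silicomanganese = 1.373 kg, steel scrap = 1 kg.
Hence cost = 0.82·0.5401 + 1.92·1.373 + 0.54·1 = £3.6190.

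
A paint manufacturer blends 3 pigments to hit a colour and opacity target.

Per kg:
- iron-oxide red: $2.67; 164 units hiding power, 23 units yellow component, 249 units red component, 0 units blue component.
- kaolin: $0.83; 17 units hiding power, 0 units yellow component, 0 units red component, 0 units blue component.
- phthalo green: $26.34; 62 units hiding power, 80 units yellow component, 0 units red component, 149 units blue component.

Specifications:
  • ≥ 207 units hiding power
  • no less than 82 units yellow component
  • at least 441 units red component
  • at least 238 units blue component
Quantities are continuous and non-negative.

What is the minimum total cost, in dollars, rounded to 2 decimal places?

$46.80

Let x1 = kg of iron-oxide red, x2 = kg of kaolin, x3 = kg of phthalo green.
min 2.67x1 + 0.83x2 + 26.34x3 subject to:
  164x1 + 17x2 + 62x3 ≥ 207   (hiding power)
  23x1 + 80x3 ≥ 82   (yellow component)
  249x1 ≥ 441   (red component)
  149x3 ≥ 238   (blue component)
  x1, x2, x3 ≥ 0.
The minimum-cost mix takes nothing from kaolin — only iron-oxide red, phthalo green. The red component and blue component requirements are met with equality.
Solving gives x1 = 1.7711, x3 = 1.5973.
Cost = 2.67·1.7711 + 26.34·1.5973 = 46.8017.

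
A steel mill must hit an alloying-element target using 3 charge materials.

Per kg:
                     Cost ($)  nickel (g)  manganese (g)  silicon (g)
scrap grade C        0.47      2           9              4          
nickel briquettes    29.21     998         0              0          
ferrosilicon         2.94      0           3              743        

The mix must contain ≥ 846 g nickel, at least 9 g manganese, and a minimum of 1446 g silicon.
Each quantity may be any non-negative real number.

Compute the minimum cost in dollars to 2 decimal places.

Let x1 = kg of scrap grade C, x2 = kg of nickel briquettes, x3 = kg of ferrosilicon.
Minimise 0.47x1 + 29.21x2 + 2.94x3 subject to:
  2x1 + 998x2 ≥ 846   (nickel)
  9x1 + 3x3 ≥ 9   (manganese)
  4x1 + 743x3 ≥ 1446   (silicon)
  x1, x2, x3 ≥ 0.
The optimal mix uses every input. The nickel, manganese, silicon requirements are met with equality.
So scrap grade C = 0.3519 kg, nickel briquettes = 0.847 kg, ferrosilicon = 1.944 kg.
Total cost: 0.47·0.3519 + 29.21·0.847 + 2.94·1.944 = 30.6216.

$30.62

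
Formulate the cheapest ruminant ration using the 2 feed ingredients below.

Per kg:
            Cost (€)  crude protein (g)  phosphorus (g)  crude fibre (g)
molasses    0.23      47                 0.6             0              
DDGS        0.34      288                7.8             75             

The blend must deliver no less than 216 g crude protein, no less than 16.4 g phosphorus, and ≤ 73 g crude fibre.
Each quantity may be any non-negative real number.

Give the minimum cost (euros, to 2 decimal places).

€3.71

Let x1 = kg of molasses, x2 = kg of DDGS.
Minimise 0.23x1 + 0.34x2 s.t.:
  47x1 + 288x2 ≥ 216   (crude protein)
  0.6x1 + 7.8x2 ≥ 16.4   (phosphorus)
  75x2 ≤ 73   (crude fibre)
  x1, x2 ≥ 0.
Both inputs are positive at the optimum. There the phosphorus and crude fibre constraints are tight.
That vertex is x1 = 14.68, x2 = 0.9733.
Hence cost = 0.23·14.68 + 0.34·0.9733 = €3.7073.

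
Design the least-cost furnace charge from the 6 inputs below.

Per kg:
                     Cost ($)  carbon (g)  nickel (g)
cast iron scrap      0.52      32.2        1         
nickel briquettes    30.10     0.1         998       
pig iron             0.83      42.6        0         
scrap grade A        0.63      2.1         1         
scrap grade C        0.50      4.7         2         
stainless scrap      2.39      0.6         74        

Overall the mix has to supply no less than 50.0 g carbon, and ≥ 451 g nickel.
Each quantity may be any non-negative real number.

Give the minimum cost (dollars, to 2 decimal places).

This is a linear program. Let x1 = kg of cast iron scrap, x2 = kg of nickel briquettes, x3 = kg of pig iron, x4 = kg of scrap grade A, x5 = kg of scrap grade C, x6 = kg of stainless scrap.
Minimize 0.52x1 + 30.1x2 + 0.83x3 + 0.63x4 + 0.5x5 + 2.39x6 subject to:
  32.2x1 + 0.1x2 + 42.6x3 + 2.1x4 + 4.7x5 + 0.6x6 ≥ 50   (carbon)
  1x1 + 998x2 + 1x4 + 2x5 + 74x6 ≥ 451   (nickel)
  x1, x2, x3, x4, x5, x6 ≥ 0.
The minimum-cost mix takes nothing from pig iron, scrap grade A, scrap grade C, stainless scrap — only cast iron scrap, nickel briquettes. The carbon and nickel requirements are met with equality.
That vertex is x1 = 1.551, x2 = 0.4503.
Hence cost = 0.52·1.551 + 30.1·0.4503 = $14.3606.

$14.36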